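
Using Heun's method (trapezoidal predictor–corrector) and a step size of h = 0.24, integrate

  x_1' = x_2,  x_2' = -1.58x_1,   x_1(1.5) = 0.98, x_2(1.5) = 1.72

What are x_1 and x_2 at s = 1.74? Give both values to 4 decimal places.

Heun on (x_1,x_2): k1 = f(s_n, state_n); k2 = f(s_n + h, state_n + h·k1); state_{n+1} = state_n + (h/2)·(k1 + k2).
1.500000: (0.980000, 1.720000)
  k1 = (1.720000, -1.548400)
  predictor → (1.392800, 1.348384)
  k2 = (1.348384, -2.200624)
  → (1.348206, 1.270117)
(x_1(1.74), x_2(1.74)) ≈ (1.3482, 1.2701)

1.3482, 1.2701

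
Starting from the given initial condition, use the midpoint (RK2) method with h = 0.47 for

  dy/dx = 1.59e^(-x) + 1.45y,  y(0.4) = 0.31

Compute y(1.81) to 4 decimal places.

5.1474

Midpoint: k1 = f(x_n, y_n); k2 = f(x_n + h/2, y_n + (h/2)·k1); y_{n+1} = y_n + h·k2.
x=0.400000, y=0.310000:
  k1 = f(0.400000, 0.310000) = 1.515309
  k2 = f(0.635000, 0.666098) = 1.808439
  y ← 0.310000 + 0.47·1.808439 = 1.159966
x=0.870000, y=1.159966:
  k1 = f(0.870000, 1.159966) = 2.348084
  k2 = f(1.105000, 1.711766) = 3.008686
  y ← 1.159966 + 0.47·3.008686 = 2.574049
x=1.340000, y=2.574049:
  k1 = f(1.340000, 2.574049) = 4.148705
  k2 = f(1.575000, 3.548995) = 5.475184
  y ← 2.574049 + 0.47·5.475184 = 5.147385
y(1.81) ≈ 5.1474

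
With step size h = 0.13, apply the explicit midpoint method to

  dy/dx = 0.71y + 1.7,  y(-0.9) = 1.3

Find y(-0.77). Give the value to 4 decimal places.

1.6567

Midpoint: k1 = f(x_n, y_n); k2 = f(x_n + h/2, y_n + (h/2)·k1); y_{n+1} = y_n + h·k2.
x=-0.900000, y=1.300000:
  k1 = f(-0.900000, 1.300000) = 2.623000
  k2 = f(-0.835000, 1.470495) = 2.744051
  y ← 1.300000 + 0.13·2.744051 = 1.656727
y(-0.77) ≈ 1.6567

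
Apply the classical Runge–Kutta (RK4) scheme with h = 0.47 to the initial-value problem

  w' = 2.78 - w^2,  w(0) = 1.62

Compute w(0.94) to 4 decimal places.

RK4: k1 = f(x_n, w_n); k2 = f(x_n + h/2, w_n + (h/2)·k1); k3 = f(x_n + h/2, w_n + (h/2)·k2); k4 = f(x_n + h, w_n + h·k3); w_{n+1} = w_n + (h/6)·(k1 + 2k2 + 2k3 + k4).
x=0.000000, w=1.620000:
  k1 = f(0.000000, 1.620000) = 0.155600
  k2 = f(0.235000, 1.656566) = 0.035789
  k3 = f(0.235000, 1.628410) = 0.128279
  k4 = f(0.470000, 1.680291) = -0.043379
  w ← 1.620000 + (0.47/6)·(k1 + 2k2 + 2k3 + k4) = 1.654495
x=0.470000, w=1.654495:
  k1 = f(0.470000, 1.654495) = 0.042647
  k2 = f(0.705000, 1.664517) = 0.009384
  k3 = f(0.705000, 1.656700) = 0.035345
  k4 = f(0.940000, 1.671107) = -0.012599
  w ← 1.654495 + (0.47/6)·(k1 + 2k2 + 2k3 + k4) = 1.663856
w(0.94) ≈ 1.6639

1.6639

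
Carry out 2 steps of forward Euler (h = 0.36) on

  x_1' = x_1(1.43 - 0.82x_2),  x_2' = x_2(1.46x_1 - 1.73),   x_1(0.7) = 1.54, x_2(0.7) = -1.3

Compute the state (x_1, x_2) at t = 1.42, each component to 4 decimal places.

5.7604, -2.9525

Euler on (x_1,x_2): x_1_{n+1} = x_1_n + h·x_1', x_2_{n+1} = x_2_n + h·x_2'.
0.700000: (1.540000, -1.300000); f=(3.843840, -0.673920) → (2.923782, -1.542611)
1.060000: (2.923782, -1.542611); f=(7.879422, -3.916261) → (5.760374, -2.952465)
(x_1(1.42), x_2(1.42)) ≈ (5.7604, -2.9525)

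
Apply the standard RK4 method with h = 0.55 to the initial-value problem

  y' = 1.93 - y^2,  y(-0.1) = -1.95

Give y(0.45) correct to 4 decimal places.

RK4: k1 = f(s_n, y_n); k2 = f(s_n + h/2, y_n + (h/2)·k1); k3 = f(s_n + h/2, y_n + (h/2)·k2); k4 = f(s_n + h, y_n + h·k3); y_{n+1} = y_n + (h/6)·(k1 + 2k2 + 2k3 + k4).
s=-0.100000, y=-1.950000:
  k1 = f(-0.100000, -1.950000) = -1.872500
  k2 = f(0.175000, -2.464938) = -4.145917
  k3 = f(0.175000, -3.090127) = -7.618886
  k4 = f(0.450000, -6.140387) = -35.774355
  y ← -1.950000 + (0.55/6)·(k1 + 2k2 + 2k3 + k4) = -7.557842
y(0.45) ≈ -7.5578

-7.5578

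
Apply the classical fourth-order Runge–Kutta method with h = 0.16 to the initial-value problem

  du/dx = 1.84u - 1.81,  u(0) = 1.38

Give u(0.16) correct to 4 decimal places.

RK4: k1 = f(x_n, u_n); k2 = f(x_n + h/2, u_n + (h/2)·k1); k3 = f(x_n + h/2, u_n + (h/2)·k2); k4 = f(x_n + h, u_n + h·k3); u_{n+1} = u_n + (h/6)·(k1 + 2k2 + 2k3 + k4).
x=0.000000, u=1.380000:
  k1 = f(0.000000, 1.380000) = 0.729200
  k2 = f(0.080000, 1.438336) = 0.836538
  k3 = f(0.080000, 1.446923) = 0.852338
  k4 = f(0.160000, 1.516374) = 0.980128
  u ← 1.380000 + (0.16/6)·(k1 + 2k2 + 2k3 + k4) = 1.515656
u(0.16) ≈ 1.5157

1.5157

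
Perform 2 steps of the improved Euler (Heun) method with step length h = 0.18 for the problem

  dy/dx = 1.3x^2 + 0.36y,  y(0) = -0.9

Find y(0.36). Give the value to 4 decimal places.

Heun: k1 = f(x_n, y_n); k2 = f(x_n + h, y_n + h·k1); y_{n+1} = y_n + (h/2)·(k1 + k2).
x=0.000000, y=-0.900000:
  k1 = f(0.000000, -0.900000) = -0.324000
  k2 = f(0.180000, -0.958320) = -0.302875
  y ← -0.900000 + (0.18/2)·(-0.324000 + (-0.302875)) = -0.956419
x=0.180000, y=-0.956419:
  k1 = f(0.180000, -0.956419) = -0.302191
  k2 = f(0.360000, -1.010813) = -0.195413
  y ← -0.956419 + (0.18/2)·(-0.302191 + (-0.195413)) = -1.001203
y(0.36) ≈ -1.0012

-1.0012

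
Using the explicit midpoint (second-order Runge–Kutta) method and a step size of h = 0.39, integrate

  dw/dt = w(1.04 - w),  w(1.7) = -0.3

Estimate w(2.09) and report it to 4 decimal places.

Midpoint: k1 = f(t_n, w_n); k2 = f(t_n + h/2, w_n + (h/2)·k1); w_{n+1} = w_n + h·k2.
t=1.700000, w=-0.300000:
  k1 = f(1.700000, -0.300000) = -0.402000
  k2 = f(1.895000, -0.378390) = -0.536705
  w ← -0.300000 + 0.39·(-0.536705) = -0.509315
w(2.09) ≈ -0.5093

-0.5093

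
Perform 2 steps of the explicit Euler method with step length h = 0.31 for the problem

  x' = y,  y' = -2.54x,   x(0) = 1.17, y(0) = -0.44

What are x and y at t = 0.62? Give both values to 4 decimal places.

0.6116, -2.1751

Euler on (x,y): x_{n+1} = x_n + h·x', y_{n+1} = y_n + h·y'.
0.000000: (1.170000, -0.440000); f=(-0.440000, -2.971800) → (1.033600, -1.361258)
0.310000: (1.033600, -1.361258); f=(-1.361258, -2.625344) → (0.611610, -2.175115)
(x(0.62), y(0.62)) ≈ (0.6116, -2.1751)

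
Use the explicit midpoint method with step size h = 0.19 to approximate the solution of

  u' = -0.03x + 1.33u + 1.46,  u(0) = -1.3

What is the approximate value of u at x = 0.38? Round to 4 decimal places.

-1.4340

Midpoint: k1 = f(x_n, u_n); k2 = f(x_n + h/2, u_n + (h/2)·k1); u_{n+1} = u_n + h·k2.
x=0.000000, u=-1.300000:
  k1 = f(0.000000, -1.300000) = -0.269000
  k2 = f(0.095000, -1.325555) = -0.305838
  u ← -1.300000 + 0.19·(-0.305838) = -1.358109
x=0.190000, u=-1.358109:
  k1 = f(0.190000, -1.358109) = -0.351985
  k2 = f(0.285000, -1.391548) = -0.399309
  u ← -1.358109 + 0.19·(-0.399309) = -1.433978
u(0.38) ≈ -1.4340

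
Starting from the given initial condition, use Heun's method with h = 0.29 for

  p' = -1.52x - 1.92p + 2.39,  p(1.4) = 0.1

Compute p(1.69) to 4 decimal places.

0.0507

Heun: k1 = f(x_n, p_n); k2 = f(x_n + h, p_n + h·k1); p_{n+1} = p_n + (h/2)·(k1 + k2).
x=1.400000, p=0.100000:
  k1 = f(1.400000, 0.100000) = 0.070000
  k2 = f(1.690000, 0.120300) = -0.409776
  p ← 0.100000 + (0.29/2)·(0.070000 + (-0.409776)) = 0.050732
p(1.69) ≈ 0.0507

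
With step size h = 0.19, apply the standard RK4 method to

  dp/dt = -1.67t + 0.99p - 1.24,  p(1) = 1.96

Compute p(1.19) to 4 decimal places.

RK4: k1 = f(t_n, p_n); k2 = f(t_n + h/2, p_n + (h/2)·k1); k3 = f(t_n + h/2, p_n + (h/2)·k2); k4 = f(t_n + h, p_n + h·k3); p_{n+1} = p_n + (h/6)·(k1 + 2k2 + 2k3 + k4).
t=1.000000, p=1.960000:
  k1 = f(1.000000, 1.960000) = -0.969600
  k2 = f(1.095000, 1.867888) = -1.219441
  k3 = f(1.095000, 1.844153) = -1.242938
  k4 = f(1.190000, 1.723842) = -1.520697
  p ← 1.960000 + (0.19/6)·(k1 + 2k2 + 2k3 + k4) = 1.725190
p(1.19) ≈ 1.7252

1.7252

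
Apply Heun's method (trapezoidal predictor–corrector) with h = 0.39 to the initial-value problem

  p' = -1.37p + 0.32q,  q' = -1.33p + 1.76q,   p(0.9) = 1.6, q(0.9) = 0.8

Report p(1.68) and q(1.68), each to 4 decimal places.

Heun on (p,q): k1 = f(t_n, state_n); k2 = f(t_n + h, state_n + h·k1); state_{n+1} = state_n + (h/2)·(k1 + k2).
0.900000: (1.600000, 0.800000)
  k1 = (-1.936000, -0.720000)
  predictor → (0.844960, 0.519200)
  k2 = (-0.991451, -0.210005)
  → (1.029147, 0.618649)
1.290000: (1.029147, 0.618649)
  k1 = (-1.211964, -0.279943)
  predictor → (0.556481, 0.509471)
  k2 = (-0.599348, 0.156549)
  → (0.675941, 0.594587)
(p(1.68), q(1.68)) ≈ (0.6759, 0.5946)

0.6759, 0.5946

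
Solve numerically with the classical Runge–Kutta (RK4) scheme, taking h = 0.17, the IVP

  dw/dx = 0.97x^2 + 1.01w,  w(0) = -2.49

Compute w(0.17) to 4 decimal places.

RK4: k1 = f(x_n, w_n); k2 = f(x_n + h/2, w_n + (h/2)·k1); k3 = f(x_n + h/2, w_n + (h/2)·k2); k4 = f(x_n + h, w_n + h·k3); w_{n+1} = w_n + (h/6)·(k1 + 2k2 + 2k3 + k4).
x=0.000000, w=-2.490000:
  k1 = f(0.000000, -2.490000) = -2.514900
  k2 = f(0.085000, -2.703767) = -2.723796
  k3 = f(0.085000, -2.721523) = -2.741730
  k4 = f(0.170000, -2.956094) = -2.957622
  w ← -2.490000 + (0.17/6)·(k1 + 2k2 + 2k3 + k4) = -2.954768
w(0.17) ≈ -2.9548

-2.9548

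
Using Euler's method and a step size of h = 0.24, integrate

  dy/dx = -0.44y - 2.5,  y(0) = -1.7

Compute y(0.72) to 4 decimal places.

Euler: y_{n+1} = y_n + h·f(x_n, y_n).
x=0.000000, y=-1.700000: f=-1.752000 → y ← -1.700000 + 0.24·(-1.752000) = -2.120480
x=0.240000, y=-2.120480: f=-1.566989 → y ← -2.120480 + 0.24·(-1.566989) = -2.496557
x=0.480000, y=-2.496557: f=-1.401515 → y ← -2.496557 + 0.24·(-1.401515) = -2.832921
y(0.72) ≈ -2.8329

-2.8329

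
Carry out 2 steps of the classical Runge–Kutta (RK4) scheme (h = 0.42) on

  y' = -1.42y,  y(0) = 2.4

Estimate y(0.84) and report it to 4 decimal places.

0.7296

RK4: k1 = f(x_n, y_n); k2 = f(x_n + h/2, y_n + (h/2)·k1); k3 = f(x_n + h/2, y_n + (h/2)·k2); k4 = f(x_n + h, y_n + h·k3); y_{n+1} = y_n + (h/6)·(k1 + 2k2 + 2k3 + k4).
x=0.000000, y=2.400000:
  k1 = f(0.000000, 2.400000) = -3.408000
  k2 = f(0.210000, 1.684320) = -2.391734
  k3 = f(0.210000, 1.897736) = -2.694785
  k4 = f(0.420000, 1.268190) = -1.800830
  y ← 2.400000 + (0.42/6)·(k1 + 2k2 + 2k3 + k4) = 1.323269
x=0.420000, y=1.323269:
  k1 = f(0.420000, 1.323269) = -1.879042
  k2 = f(0.630000, 0.928670) = -1.318712
  k3 = f(0.630000, 1.046340) = -1.485802
  k4 = f(0.840000, 0.699232) = -0.992910
  y ← 1.323269 + (0.42/6)·(k1 + 2k2 + 2k3 + k4) = 0.729601
y(0.84) ≈ 0.7296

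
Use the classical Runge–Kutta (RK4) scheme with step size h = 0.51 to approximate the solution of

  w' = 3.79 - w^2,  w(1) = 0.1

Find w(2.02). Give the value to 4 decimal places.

RK4: k1 = f(x_n, w_n); k2 = f(x_n + h/2, w_n + (h/2)·k1); k3 = f(x_n + h/2, w_n + (h/2)·k2); k4 = f(x_n + h, w_n + h·k3); w_{n+1} = w_n + (h/6)·(k1 + 2k2 + 2k3 + k4).
x=1.000000, w=0.100000:
  k1 = f(1.000000, 0.100000) = 3.780000
  k2 = f(1.255000, 1.063900) = 2.658117
  k3 = f(1.255000, 0.777820) = 3.184996
  k4 = f(1.510000, 1.724348) = 0.816623
  w ← 0.100000 + (0.51/6)·(k1 + 2k2 + 2k3 + k4) = 1.484042
x=1.510000, w=1.484042:
  k1 = f(1.510000, 1.484042) = 1.587619
  k2 = f(1.765000, 1.888885) = 0.222113
  k3 = f(1.765000, 1.540681) = 1.416302
  k4 = f(2.020000, 2.206356) = -1.078007
  w ← 1.484042 + (0.51/6)·(k1 + 2k2 + 2k3 + k4) = 1.805890
w(2.02) ≈ 1.8059

1.8059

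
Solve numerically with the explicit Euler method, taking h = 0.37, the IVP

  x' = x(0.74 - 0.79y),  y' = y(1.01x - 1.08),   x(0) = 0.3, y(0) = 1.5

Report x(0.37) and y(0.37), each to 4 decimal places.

Euler on (x,y): x_{n+1} = x_n + h·x', y_{n+1} = y_n + h·y'.
0.000000: (0.300000, 1.500000); f=(-0.133500, -1.165500) → (0.250605, 1.068765)
(x(0.37), y(0.37)) ≈ (0.2506, 1.0688)

0.2506, 1.0688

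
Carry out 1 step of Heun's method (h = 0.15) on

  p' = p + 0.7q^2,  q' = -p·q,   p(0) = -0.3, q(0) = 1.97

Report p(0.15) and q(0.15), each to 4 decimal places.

Heun on (p,q): k1 = f(s_n, state_n); k2 = f(s_n + h, state_n + h·k1); state_{n+1} = state_n + (h/2)·(k1 + k2).
0.000000: (-0.300000, 1.970000)
  k1 = (2.416630, 0.591000)
  predictor → (0.062495, 2.058650)
  k2 = (3.029122, -0.128654)
  → (0.108431, 2.004676)
(p(0.15), q(0.15)) ≈ (0.1084, 2.0047)

0.1084, 2.0047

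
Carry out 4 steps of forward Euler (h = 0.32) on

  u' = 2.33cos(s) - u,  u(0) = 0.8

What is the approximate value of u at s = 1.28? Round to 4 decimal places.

1.5670

Euler: u_{n+1} = u_n + h·f(s_n, u_n).
s=0.000000, u=0.800000: f=1.530000 → u ← 0.800000 + 0.32·1.530000 = 1.289600
s=0.320000, u=1.289600: f=0.922119 → u ← 1.289600 + 0.32·0.922119 = 1.584678
s=0.640000, u=1.584678: f=0.284205 → u ← 1.584678 + 0.32·0.284205 = 1.675624
s=0.960000, u=1.675624: f=-0.339322 → u ← 1.675624 + 0.32·(-0.339322) = 1.567041
u(1.28) ≈ 1.5670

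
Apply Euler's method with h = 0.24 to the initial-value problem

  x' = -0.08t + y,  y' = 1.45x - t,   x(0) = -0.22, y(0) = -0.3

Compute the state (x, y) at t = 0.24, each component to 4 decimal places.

-0.2920, -0.3766

Euler on (x,y): x_{n+1} = x_n + h·x', y_{n+1} = y_n + h·y'.
0.000000: (-0.220000, -0.300000); f=(-0.300000, -0.319000) → (-0.292000, -0.376560)
(x(0.24), y(0.24)) ≈ (-0.2920, -0.3766)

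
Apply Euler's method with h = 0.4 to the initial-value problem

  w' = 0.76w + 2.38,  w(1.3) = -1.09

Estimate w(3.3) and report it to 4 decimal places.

4.5660

Euler: w_{n+1} = w_n + h·f(x_n, w_n).
x=1.300000, w=-1.090000: f=1.551600 → w ← -1.090000 + 0.4·1.551600 = -0.469360
x=1.700000, w=-0.469360: f=2.023286 → w ← -0.469360 + 0.4·2.023286 = 0.339955
x=2.100000, w=0.339955: f=2.638365 → w ← 0.339955 + 0.4·2.638365 = 1.395301
x=2.500000, w=1.395301: f=3.440429 → w ← 1.395301 + 0.4·3.440429 = 2.771472
x=2.900000, w=2.771472: f=4.486319 → w ← 2.771472 + 0.4·4.486319 = 4.566000
w(3.3) ≈ 4.5660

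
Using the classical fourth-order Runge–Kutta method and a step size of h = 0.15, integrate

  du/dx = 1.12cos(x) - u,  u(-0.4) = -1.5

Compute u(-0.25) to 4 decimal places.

RK4: k1 = f(x_n, u_n); k2 = f(x_n + h/2, u_n + (h/2)·k1); k3 = f(x_n + h/2, u_n + (h/2)·k2); k4 = f(x_n + h, u_n + h·k3); u_{n+1} = u_n + (h/6)·(k1 + 2k2 + 2k3 + k4).
x=-0.400000, u=-1.500000:
  k1 = f(-0.400000, -1.500000) = 2.531588
  k2 = f(-0.325000, -1.310131) = 2.371500
  k3 = f(-0.325000, -1.322138) = 2.383506
  k4 = f(-0.250000, -1.142474) = 2.227656
  u ← -1.500000 + (0.15/6)·(k1 + 2k2 + 2k3 + k4) = -1.143269
u(-0.25) ≈ -1.1433

-1.1433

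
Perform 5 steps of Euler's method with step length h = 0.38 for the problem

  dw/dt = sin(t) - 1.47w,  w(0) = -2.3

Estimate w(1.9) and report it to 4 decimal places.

Euler: w_{n+1} = w_n + h·f(t_n, w_n).
t=0.000000, w=-2.300000: f=3.381000 → w ← -2.300000 + 0.38·3.381000 = -1.015220
t=0.380000, w=-1.015220: f=1.863294 → w ← -1.015220 + 0.38·1.863294 = -0.307168
t=0.760000, w=-0.307168: f=1.140459 → w ← -0.307168 + 0.38·1.140459 = 0.126206
t=1.140000, w=0.126206: f=0.723111 → w ← 0.126206 + 0.38·0.723111 = 0.400988
t=1.520000, w=0.400988: f=0.409258 → w ← 0.400988 + 0.38·0.409258 = 0.556506
w(1.9) ≈ 0.5565

0.5565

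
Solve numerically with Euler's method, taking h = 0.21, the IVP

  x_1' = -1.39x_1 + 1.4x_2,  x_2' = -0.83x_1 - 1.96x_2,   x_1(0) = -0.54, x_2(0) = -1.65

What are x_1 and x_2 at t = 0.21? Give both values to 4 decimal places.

-0.8675, -0.8767

Euler on (x_1,x_2): x_1_{n+1} = x_1_n + h·x_1', x_2_{n+1} = x_2_n + h·x_2'.
0.000000: (-0.540000, -1.650000); f=(-1.559400, 3.682200) → (-0.867474, -0.876738)
(x_1(0.21), x_2(0.21)) ≈ (-0.8675, -0.8767)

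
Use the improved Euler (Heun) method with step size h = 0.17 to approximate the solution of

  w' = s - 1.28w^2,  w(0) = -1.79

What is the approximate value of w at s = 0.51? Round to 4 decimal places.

Heun: k1 = f(s_n, w_n); k2 = f(s_n + h, w_n + h·k1); w_{n+1} = w_n + (h/2)·(k1 + k2).
s=0.000000, w=-1.790000:
  k1 = f(0.000000, -1.790000) = -4.101248
  k2 = f(0.170000, -2.487212) = -7.748367
  w ← -1.790000 + (0.17/2)·(-4.101248 + (-7.748367)) = -2.797217
s=0.170000, w=-2.797217:
  k1 = f(0.170000, -2.797217) = -9.845263
  k2 = f(0.340000, -4.470912) = -25.245990
  w ← -2.797217 + (0.17/2)·(-9.845263 + (-25.245990)) = -5.779974
s=0.340000, w=-5.779974:
  k1 = f(0.340000, -5.779974) = -42.422365
  k2 = f(0.510000, -12.991776) = -215.536387
  w ← -5.779974 + (0.17/2)·(-42.422365 + (-215.536387)) = -27.706468
w(0.51) ≈ -27.7065

-27.7065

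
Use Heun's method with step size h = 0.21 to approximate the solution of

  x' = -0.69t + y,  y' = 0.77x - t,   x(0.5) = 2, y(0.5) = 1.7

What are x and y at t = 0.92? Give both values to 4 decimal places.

2.6005, 2.1431

Heun on (x,y): k1 = f(t_n, state_n); k2 = f(t_n + h, state_n + h·k1); state_{n+1} = state_n + (h/2)·(k1 + k2).
0.500000: (2.000000, 1.700000)
  k1 = (1.355000, 1.040000)
  predictor → (2.284550, 1.918400)
  k2 = (1.428500, 1.049103)
  → (2.292267, 1.919356)
0.710000: (2.292267, 1.919356)
  k1 = (1.429456, 1.055046)
  predictor → (2.592453, 2.140916)
  k2 = (1.506116, 1.076189)
  → (2.600502, 2.143136)
(x(0.92), y(0.92)) ≈ (2.6005, 2.1431)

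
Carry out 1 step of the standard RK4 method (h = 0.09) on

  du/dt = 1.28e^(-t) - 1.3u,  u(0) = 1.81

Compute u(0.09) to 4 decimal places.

RK4: k1 = f(t_n, u_n); k2 = f(t_n + h/2, u_n + (h/2)·k1); k3 = f(t_n + h/2, u_n + (h/2)·k2); k4 = f(t_n + h, u_n + h·k3); u_{n+1} = u_n + (h/6)·(k1 + 2k2 + 2k3 + k4).
t=0.000000, u=1.810000:
  k1 = f(0.000000, 1.810000) = -1.073000
  k2 = f(0.045000, 1.761715) = -1.066553
  k3 = f(0.045000, 1.762005) = -1.066930
  k4 = f(0.090000, 1.713976) = -1.058337
  u ← 1.810000 + (0.09/6)·(k1 + 2k2 + 2k3 + k4) = 1.714025
u(0.09) ≈ 1.7140

1.7140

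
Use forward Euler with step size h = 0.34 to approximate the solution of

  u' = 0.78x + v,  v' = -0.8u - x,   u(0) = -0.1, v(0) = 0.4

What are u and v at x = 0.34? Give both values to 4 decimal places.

Euler on (u,v): u_{n+1} = u_n + h·u', v_{n+1} = v_n + h·v'.
0.000000: (-0.100000, 0.400000); f=(0.400000, 0.080000) → (0.036000, 0.427200)
(u(0.34), v(0.34)) ≈ (0.0360, 0.4272)

0.0360, 0.4272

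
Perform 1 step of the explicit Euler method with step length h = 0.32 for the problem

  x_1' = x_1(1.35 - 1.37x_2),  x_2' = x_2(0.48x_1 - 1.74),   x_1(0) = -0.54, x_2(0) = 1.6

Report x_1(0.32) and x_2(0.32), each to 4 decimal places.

Euler on (x_1,x_2): x_1_{n+1} = x_1_n + h·x_1', x_2_{n+1} = x_2_n + h·x_2'.
0.000000: (-0.540000, 1.600000); f=(0.454680, -3.198720) → (-0.394502, 0.576410)
(x_1(0.32), x_2(0.32)) ≈ (-0.3945, 0.5764)

-0.3945, 0.5764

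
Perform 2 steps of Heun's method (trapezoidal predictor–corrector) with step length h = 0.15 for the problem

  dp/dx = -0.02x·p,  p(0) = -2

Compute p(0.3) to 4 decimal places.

Heun: k1 = f(x_n, p_n); k2 = f(x_n + h, p_n + h·k1); p_{n+1} = p_n + (h/2)·(k1 + k2).
x=0.000000, p=-2.000000:
  k1 = f(0.000000, -2.000000) = 0.000000
  k2 = f(0.150000, -2.000000) = 0.006000
  p ← -2.000000 + (0.15/2)·(0.000000 + 0.006000) = -1.999550
x=0.150000, p=-1.999550:
  k1 = f(0.150000, -1.999550) = 0.005999
  k2 = f(0.300000, -1.998650) = 0.011992
  p ← -1.999550 + (0.15/2)·(0.005999 + 0.011992) = -1.998201
p(0.3) ≈ -1.9982

-1.9982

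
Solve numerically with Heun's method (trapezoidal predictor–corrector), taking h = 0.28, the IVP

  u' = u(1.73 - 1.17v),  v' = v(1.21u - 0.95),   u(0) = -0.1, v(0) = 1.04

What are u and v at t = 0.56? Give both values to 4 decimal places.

-0.1583, 0.5696

Heun on (u,v): k1 = f(t_n, state_n); k2 = f(t_n + h, state_n + h·k1); state_{n+1} = state_n + (h/2)·(k1 + k2).
0.000000: (-0.100000, 1.040000)
  k1 = (-0.051320, -1.113840)
  predictor → (-0.114370, 0.728125)
  k2 = (-0.100427, -0.792482)
  → (-0.121245, 0.773115)
0.280000: (-0.121245, 0.773115)
  k1 = (-0.100082, -0.847880)
  predictor → (-0.149268, 0.535709)
  k2 = (-0.164675, -0.605680)
  → (-0.158311, 0.569617)
(u(0.56), v(0.56)) ≈ (-0.1583, 0.5696)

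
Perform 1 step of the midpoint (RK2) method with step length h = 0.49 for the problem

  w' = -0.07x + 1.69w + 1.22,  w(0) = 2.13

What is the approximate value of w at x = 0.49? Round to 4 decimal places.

Midpoint: k1 = f(x_n, w_n); k2 = f(x_n + h/2, w_n + (h/2)·k1); w_{n+1} = w_n + h·k2.
x=0.000000, w=2.130000:
  k1 = f(0.000000, 2.130000) = 4.819700
  k2 = f(0.245000, 3.310827) = 6.798147
  w ← 2.130000 + 0.49·6.798147 = 5.461092
w(0.49) ≈ 5.4611

5.4611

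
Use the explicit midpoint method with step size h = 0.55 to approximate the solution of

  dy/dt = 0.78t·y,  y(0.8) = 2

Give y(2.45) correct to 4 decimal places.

13.5333

Midpoint: k1 = f(t_n, y_n); k2 = f(t_n + h/2, y_n + (h/2)·k1); y_{n+1} = y_n + h·k2.
t=0.800000, y=2.000000:
  k1 = f(0.800000, 2.000000) = 1.248000
  k2 = f(1.075000, 2.343200) = 1.964773
  y ← 2.000000 + 0.55·1.964773 = 3.080625
t=1.350000, y=3.080625:
  k1 = f(1.350000, 3.080625) = 3.243898
  k2 = f(1.625000, 3.972697) = 5.035394
  y ← 3.080625 + 0.55·5.035394 = 5.850092
t=1.900000, y=5.850092:
  k1 = f(1.900000, 5.850092) = 8.669836
  k2 = f(2.175000, 8.234297) = 13.969485
  y ← 5.850092 + 0.55·13.969485 = 13.533308
y(2.45) ≈ 13.5333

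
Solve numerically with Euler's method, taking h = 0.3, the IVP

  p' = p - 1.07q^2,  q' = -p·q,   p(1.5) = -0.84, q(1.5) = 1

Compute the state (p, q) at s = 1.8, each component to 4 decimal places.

-1.4130, 1.2520

Euler on (p,q): p_{n+1} = p_n + h·p', q_{n+1} = q_n + h·q'.
1.500000: (-0.840000, 1.000000); f=(-1.910000, 0.840000) → (-1.413000, 1.252000)
(p(1.8), q(1.8)) ≈ (-1.4130, 1.2520)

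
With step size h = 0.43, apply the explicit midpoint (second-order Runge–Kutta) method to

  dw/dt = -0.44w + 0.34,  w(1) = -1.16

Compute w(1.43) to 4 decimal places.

Midpoint: k1 = f(t_n, w_n); k2 = f(t_n + h/2, w_n + (h/2)·k1); w_{n+1} = w_n + h·k2.
t=1.000000, w=-1.160000:
  k1 = f(1.000000, -1.160000) = 0.850400
  k2 = f(1.215000, -0.977164) = 0.769952
  w ← -1.160000 + 0.43·0.769952 = -0.828921
w(1.43) ≈ -0.8289

-0.8289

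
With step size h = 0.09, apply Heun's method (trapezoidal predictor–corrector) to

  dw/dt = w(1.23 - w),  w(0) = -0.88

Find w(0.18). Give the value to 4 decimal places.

-1.3285

Heun: k1 = f(t_n, w_n); k2 = f(t_n + h, w_n + h·k1); w_{n+1} = w_n + (h/2)·(k1 + k2).
t=0.000000, w=-0.880000:
  k1 = f(0.000000, -0.880000) = -1.856800
  k2 = f(0.090000, -1.047112) = -2.384391
  w ← -0.880000 + (0.09/2)·(-1.856800 + (-2.384391)) = -1.070854
t=0.090000, w=-1.070854:
  k1 = f(0.090000, -1.070854) = -2.463877
  k2 = f(0.180000, -1.292603) = -3.260723
  w ← -1.070854 + (0.09/2)·(-2.463877 + (-3.260723)) = -1.328461
w(0.18) ≈ -1.3285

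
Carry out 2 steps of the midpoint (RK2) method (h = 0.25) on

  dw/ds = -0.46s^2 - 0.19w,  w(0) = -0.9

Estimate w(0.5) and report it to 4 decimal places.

Midpoint: k1 = f(s_n, w_n); k2 = f(s_n + h/2, w_n + (h/2)·k1); w_{n+1} = w_n + h·k2.
s=0.000000, w=-0.900000:
  k1 = f(0.000000, -0.900000) = 0.171000
  k2 = f(0.125000, -0.878625) = 0.159751
  w ← -0.900000 + 0.25·0.159751 = -0.860062
s=0.250000, w=-0.860062:
  k1 = f(0.250000, -0.860062) = 0.134662
  k2 = f(0.375000, -0.843229) = 0.095526
  w ← -0.860062 + 0.25·0.095526 = -0.836181
w(0.5) ≈ -0.8362

-0.8362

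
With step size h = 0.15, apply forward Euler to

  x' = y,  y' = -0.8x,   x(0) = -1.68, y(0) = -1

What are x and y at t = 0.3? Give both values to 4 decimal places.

-1.9498, -0.5788

Euler on (x,y): x_{n+1} = x_n + h·x', y_{n+1} = y_n + h·y'.
0.000000: (-1.680000, -1.000000); f=(-1.000000, 1.344000) → (-1.830000, -0.798400)
0.150000: (-1.830000, -0.798400); f=(-0.798400, 1.464000) → (-1.949760, -0.578800)
(x(0.3), y(0.3)) ≈ (-1.9498, -0.5788)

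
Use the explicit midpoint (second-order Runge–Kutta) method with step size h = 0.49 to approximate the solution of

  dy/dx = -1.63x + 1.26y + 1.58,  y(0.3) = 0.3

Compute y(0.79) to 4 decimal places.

1.0463

Midpoint: k1 = f(x_n, y_n); k2 = f(x_n + h/2, y_n + (h/2)·k1); y_{n+1} = y_n + h·k2.
x=0.300000, y=0.300000:
  k1 = f(0.300000, 0.300000) = 1.469000
  k2 = f(0.545000, 0.659905) = 1.523130
  y ← 0.300000 + 0.49·1.523130 = 1.046334
y(0.79) ≈ 1.0463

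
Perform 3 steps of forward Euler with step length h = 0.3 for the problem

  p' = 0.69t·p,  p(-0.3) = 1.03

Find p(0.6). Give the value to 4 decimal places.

Euler: p_{n+1} = p_n + h·f(t_n, p_n).
t=-0.300000, p=1.030000: f=-0.213210 → p ← 1.030000 + 0.3·(-0.213210) = 0.966037
t=0.000000, p=0.966037: f=0.000000 → p ← 0.966037 + 0.3·0.000000 = 0.966037
t=0.300000, p=0.966037: f=0.199970 → p ← 0.966037 + 0.3·0.199970 = 1.026028
p(0.6) ≈ 1.0260

1.0260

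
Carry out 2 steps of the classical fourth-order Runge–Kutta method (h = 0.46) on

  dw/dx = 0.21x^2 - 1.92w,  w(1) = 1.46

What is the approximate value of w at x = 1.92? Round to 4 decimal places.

0.4890

RK4: k1 = f(x_n, w_n); k2 = f(x_n + h/2, w_n + (h/2)·k1); k3 = f(x_n + h/2, w_n + (h/2)·k2); k4 = f(x_n + h, w_n + h·k3); w_{n+1} = w_n + (h/6)·(k1 + 2k2 + 2k3 + k4).
x=1.000000, w=1.460000:
  k1 = f(1.000000, 1.460000) = -2.593200
  k2 = f(1.230000, 0.863564) = -1.340334
  k3 = f(1.230000, 1.151723) = -1.893600
  k4 = f(1.460000, 0.588944) = -0.683137
  w ← 1.460000 + (0.46/6)·(k1 + 2k2 + 2k3 + k4) = 0.712944
x=1.460000, w=0.712944:
  k1 = f(1.460000, 0.712944) = -0.921217
  k2 = f(1.690000, 0.501064) = -0.362263
  k3 = f(1.690000, 0.629624) = -0.609097
  k4 = f(1.920000, 0.432760) = -0.056755
  w ← 0.712944 + (0.46/6)·(k1 + 2k2 + 2k3 + k4) = 0.489025
w(1.92) ≈ 0.4890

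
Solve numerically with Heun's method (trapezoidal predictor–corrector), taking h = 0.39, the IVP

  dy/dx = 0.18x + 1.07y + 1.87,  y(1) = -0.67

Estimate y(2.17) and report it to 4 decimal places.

2.5071

Heun: k1 = f(x_n, y_n); k2 = f(x_n + h, y_n + h·k1); y_{n+1} = y_n + (h/2)·(k1 + k2).
x=1.000000, y=-0.670000:
  k1 = f(1.000000, -0.670000) = 1.333100
  k2 = f(1.390000, -0.150091) = 1.959603
  y ← -0.670000 + (0.39/2)·(1.333100 + 1.959603) = -0.027923
x=1.390000, y=-0.027923:
  k1 = f(1.390000, -0.027923) = 2.090322
  k2 = f(1.780000, 0.787303) = 3.032814
  y ← -0.027923 + (0.39/2)·(2.090322 + 3.032814) = 0.971089
x=1.780000, y=0.971089:
  k1 = f(1.780000, 0.971089) = 3.229465
  k2 = f(2.170000, 2.230580) = 4.647320
  y ← 0.971089 + (0.39/2)·(3.229465 + 4.647320) = 2.507062
y(2.17) ≈ 2.5071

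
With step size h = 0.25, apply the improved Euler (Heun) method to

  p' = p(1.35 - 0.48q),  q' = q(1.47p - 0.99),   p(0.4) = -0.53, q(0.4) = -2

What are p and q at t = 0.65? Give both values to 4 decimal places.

Heun on (p,q): k1 = f(t_n, state_n); k2 = f(t_n + h, state_n + h·k1); state_{n+1} = state_n + (h/2)·(k1 + k2).
0.400000: (-0.530000, -2.000000)
  k1 = (-1.224300, 3.538200)
  predictor → (-0.836075, -1.115450)
  k2 = (-1.576349, 2.475217)
  → (-0.880081, -1.248323)
(p(0.65), q(0.65)) ≈ (-0.8801, -1.2483)

-0.8801, -1.2483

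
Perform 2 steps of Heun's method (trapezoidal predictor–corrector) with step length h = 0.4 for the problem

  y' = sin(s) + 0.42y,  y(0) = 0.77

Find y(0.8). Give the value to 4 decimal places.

1.4025

Heun: k1 = f(s_n, y_n); k2 = f(s_n + h, y_n + h·k1); y_{n+1} = y_n + (h/2)·(k1 + k2).
s=0.000000, y=0.770000:
  k1 = f(0.000000, 0.770000) = 0.323400
  k2 = f(0.400000, 0.899360) = 0.767150
  y ← 0.770000 + (0.4/2)·(0.323400 + 0.767150) = 0.988110
s=0.400000, y=0.988110:
  k1 = f(0.400000, 0.988110) = 0.804425
  k2 = f(0.800000, 1.309880) = 1.267506
  y ← 0.988110 + (0.4/2)·(0.804425 + 1.267506) = 1.402496
y(0.8) ≈ 1.4025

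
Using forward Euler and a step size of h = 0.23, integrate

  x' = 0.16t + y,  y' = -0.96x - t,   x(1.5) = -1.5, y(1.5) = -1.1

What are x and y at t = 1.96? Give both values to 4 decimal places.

-1.8903, -1.1368

Euler on (x,y): x_{n+1} = x_n + h·x', y_{n+1} = y_n + h·y'.
1.500000: (-1.500000, -1.100000); f=(-0.860000, -0.060000) → (-1.697800, -1.113800)
1.730000: (-1.697800, -1.113800); f=(-0.837000, -0.100112) → (-1.890310, -1.136826)
(x(1.96), y(1.96)) ≈ (-1.8903, -1.1368)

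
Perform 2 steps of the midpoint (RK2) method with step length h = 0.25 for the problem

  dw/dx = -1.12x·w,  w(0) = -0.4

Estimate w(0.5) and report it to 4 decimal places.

-0.3469

Midpoint: k1 = f(x_n, w_n); k2 = f(x_n + h/2, w_n + (h/2)·k1); w_{n+1} = w_n + h·k2.
x=0.000000, w=-0.400000:
  k1 = f(0.000000, -0.400000) = 0.000000
  k2 = f(0.125000, -0.400000) = 0.056000
  w ← -0.400000 + 0.25·0.056000 = -0.386000
x=0.250000, w=-0.386000:
  k1 = f(0.250000, -0.386000) = 0.108080
  k2 = f(0.375000, -0.372490) = 0.156446
  w ← -0.386000 + 0.25·0.156446 = -0.346889
w(0.5) ≈ -0.3469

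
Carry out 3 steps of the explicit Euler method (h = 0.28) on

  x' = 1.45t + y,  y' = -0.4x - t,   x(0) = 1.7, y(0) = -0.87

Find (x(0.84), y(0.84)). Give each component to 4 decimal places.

Euler on (x,y): x_{n+1} = x_n + h·x', y_{n+1} = y_n + h·y'.
0.000000: (1.700000, -0.870000); f=(-0.870000, -0.680000) → (1.456400, -1.060400)
0.280000: (1.456400, -1.060400); f=(-0.654400, -0.862560) → (1.273168, -1.301917)
0.560000: (1.273168, -1.301917); f=(-0.489917, -1.069267) → (1.135991, -1.601312)
(x(0.84), y(0.84)) ≈ (1.1360, -1.6013)

1.1360, -1.6013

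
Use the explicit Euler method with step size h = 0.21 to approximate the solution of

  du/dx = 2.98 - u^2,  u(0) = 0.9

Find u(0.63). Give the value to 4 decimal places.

Euler: u_{n+1} = u_n + h·f(x_n, u_n).
x=0.000000, u=0.900000: f=2.170000 → u ← 0.900000 + 0.21·2.170000 = 1.355700
x=0.210000, u=1.355700: f=1.142078 → u ← 1.355700 + 0.21·1.142078 = 1.595536
x=0.420000, u=1.595536: f=0.434264 → u ← 1.595536 + 0.21·0.434264 = 1.686732
u(0.63) ≈ 1.6867

1.6867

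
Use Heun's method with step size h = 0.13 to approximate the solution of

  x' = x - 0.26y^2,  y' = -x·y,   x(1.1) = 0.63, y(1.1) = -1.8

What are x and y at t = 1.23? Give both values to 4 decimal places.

0.6092, -1.6616

Heun on (x,y): k1 = f(t_n, state_n); k2 = f(t_n + h, state_n + h·k1); state_{n+1} = state_n + (h/2)·(k1 + k2).
1.100000: (0.630000, -1.800000)
  k1 = (-0.212400, 1.134000)
  predictor → (0.602388, -1.652580)
  k2 = (-0.107677, 0.995494)
  → (0.609195, -1.661583)
(x(1.23), y(1.23)) ≈ (0.6092, -1.6616)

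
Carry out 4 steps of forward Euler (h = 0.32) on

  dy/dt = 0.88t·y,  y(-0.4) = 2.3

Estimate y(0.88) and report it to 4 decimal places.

2.4656

Euler: y_{n+1} = y_n + h·f(t_n, y_n).
t=-0.400000, y=2.300000: f=-0.809600 → y ← 2.300000 + 0.32·(-0.809600) = 2.040928
t=-0.080000, y=2.040928: f=-0.143681 → y ← 2.040928 + 0.32·(-0.143681) = 1.994950
t=0.240000, y=1.994950: f=0.421333 → y ← 1.994950 + 0.32·0.421333 = 2.129777
t=0.560000, y=2.129777: f=1.049554 → y ← 2.129777 + 0.32·1.049554 = 2.465634
y(0.88) ≈ 2.4656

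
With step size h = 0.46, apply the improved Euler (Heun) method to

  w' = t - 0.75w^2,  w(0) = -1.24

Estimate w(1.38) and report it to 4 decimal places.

Heun: k1 = f(t_n, w_n); k2 = f(t_n + h, w_n + h·k1); w_{n+1} = w_n + (h/2)·(k1 + k2).
t=0.000000, w=-1.240000:
  k1 = f(0.000000, -1.240000) = -1.153200
  k2 = f(0.460000, -1.770472) = -1.890928
  w ← -1.240000 + (0.46/2)·(-1.153200 + (-1.890928)) = -1.940150
t=0.460000, w=-1.940150:
  k1 = f(0.460000, -1.940150) = -2.363135
  k2 = f(0.920000, -3.027192) = -5.952917
  w ← -1.940150 + (0.46/2)·(-2.363135 + (-5.952917)) = -3.852842
t=0.920000, w=-3.852842:
  k1 = f(0.920000, -3.852842) = -10.213291
  k2 = f(1.380000, -8.550955) = -53.459127
  w ← -3.852842 + (0.46/2)·(-10.213291 + (-53.459127)) = -18.497498
w(1.38) ≈ -18.4975

-18.4975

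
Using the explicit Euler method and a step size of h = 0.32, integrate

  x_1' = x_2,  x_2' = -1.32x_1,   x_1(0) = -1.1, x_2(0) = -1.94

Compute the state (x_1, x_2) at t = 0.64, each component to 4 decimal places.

Euler on (x_1,x_2): x_1_{n+1} = x_1_n + h·x_1', x_2_{n+1} = x_2_n + h·x_2'.
0.000000: (-1.100000, -1.940000); f=(-1.940000, 1.452000) → (-1.720800, -1.475360)
0.320000: (-1.720800, -1.475360); f=(-1.475360, 2.271456) → (-2.192915, -0.748494)
(x_1(0.64), x_2(0.64)) ≈ (-2.1929, -0.7485)

-2.1929, -0.7485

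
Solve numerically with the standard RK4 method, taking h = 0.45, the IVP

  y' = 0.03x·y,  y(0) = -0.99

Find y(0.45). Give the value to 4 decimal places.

RK4: k1 = f(x_n, y_n); k2 = f(x_n + h/2, y_n + (h/2)·k1); k3 = f(x_n + h/2, y_n + (h/2)·k2); k4 = f(x_n + h, y_n + h·k3); y_{n+1} = y_n + (h/6)·(k1 + 2k2 + 2k3 + k4).
x=0.000000, y=-0.990000:
  k1 = f(0.000000, -0.990000) = 0.000000
  k2 = f(0.225000, -0.990000) = -0.006683
  k3 = f(0.225000, -0.991504) = -0.006693
  k4 = f(0.450000, -0.993012) = -0.013406
  y ← -0.990000 + (0.45/6)·(k1 + 2k2 + 2k3 + k4) = -0.993012
y(0.45) ≈ -0.9930

-0.9930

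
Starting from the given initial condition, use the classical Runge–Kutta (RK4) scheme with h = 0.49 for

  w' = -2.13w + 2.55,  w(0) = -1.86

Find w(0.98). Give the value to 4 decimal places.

RK4: k1 = f(x_n, w_n); k2 = f(x_n + h/2, w_n + (h/2)·k1); k3 = f(x_n + h/2, w_n + (h/2)·k2); k4 = f(x_n + h, w_n + h·k3); w_{n+1} = w_n + (h/6)·(k1 + 2k2 + 2k3 + k4).
x=0.000000, w=-1.860000:
  k1 = f(0.000000, -1.860000) = 6.511800
  k2 = f(0.245000, -0.264609) = 3.113617
  k3 = f(0.245000, -1.097164) = 4.886959
  k4 = f(0.490000, 0.534610) = 1.411281
  w ← -1.860000 + (0.49/6)·(k1 + 2k2 + 2k3 + k4) = 0.093812
x=0.490000, w=0.093812:
  k1 = f(0.490000, 0.093812) = 2.350180
  k2 = f(0.735000, 0.669606) = 1.123738
  k3 = f(0.735000, 0.369128) = 1.763757
  k4 = f(0.980000, 0.958053) = 0.509347
  w ← 0.093812 + (0.49/6)·(k1 + 2k2 + 2k3 + k4) = 0.798965
w(0.98) ≈ 0.7990

0.7990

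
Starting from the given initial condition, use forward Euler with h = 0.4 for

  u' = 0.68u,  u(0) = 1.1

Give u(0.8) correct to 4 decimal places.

Euler: u_{n+1} = u_n + h·f(t_n, u_n).
t=0.000000, u=1.100000: f=0.748000 → u ← 1.100000 + 0.4·0.748000 = 1.399200
t=0.400000, u=1.399200: f=0.951456 → u ← 1.399200 + 0.4·0.951456 = 1.779782
u(0.8) ≈ 1.7798

1.7798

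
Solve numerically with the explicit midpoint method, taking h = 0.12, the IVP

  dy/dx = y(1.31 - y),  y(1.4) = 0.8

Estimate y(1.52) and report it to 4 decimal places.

Midpoint: k1 = f(x_n, y_n); k2 = f(x_n + h/2, y_n + (h/2)·k1); y_{n+1} = y_n + h·k2.
x=1.400000, y=0.800000:
  k1 = f(1.400000, 0.800000) = 0.408000
  k2 = f(1.460000, 0.824480) = 0.400302
  y ← 0.800000 + 0.12·0.400302 = 0.848036
y(1.52) ≈ 0.8480

0.8480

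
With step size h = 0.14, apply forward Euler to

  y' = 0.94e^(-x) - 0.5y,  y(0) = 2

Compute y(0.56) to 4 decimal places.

Euler: y_{n+1} = y_n + h·f(x_n, y_n).
x=0.000000, y=2.000000: f=-0.060000 → y ← 2.000000 + 0.14·(-0.060000) = 1.991600
x=0.140000, y=1.991600: f=-0.178603 → y ← 1.991600 + 0.14·(-0.178603) = 1.966596
x=0.280000, y=1.966596: f=-0.272861 → y ← 1.966596 + 0.14·(-0.272861) = 1.928395
x=0.420000, y=1.928395: f=-0.346573 → y ← 1.928395 + 0.14·(-0.346573) = 1.879875
y(0.56) ≈ 1.8799

1.8799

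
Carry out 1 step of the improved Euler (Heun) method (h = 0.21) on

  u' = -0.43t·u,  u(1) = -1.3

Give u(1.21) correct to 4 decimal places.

-1.1767

Heun: k1 = f(t_n, u_n); k2 = f(t_n + h, u_n + h·k1); u_{n+1} = u_n + (h/2)·(k1 + k2).
t=1.000000, u=-1.300000:
  k1 = f(1.000000, -1.300000) = 0.559000
  k2 = f(1.210000, -1.182610) = 0.615312
  u ← -1.300000 + (0.21/2)·(0.559000 + 0.615312) = -1.176697
u(1.21) ≈ -1.1767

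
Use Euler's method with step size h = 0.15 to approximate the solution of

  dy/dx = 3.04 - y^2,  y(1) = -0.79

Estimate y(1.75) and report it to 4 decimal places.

1.2210

Euler: y_{n+1} = y_n + h·f(x_n, y_n).
x=1.000000, y=-0.790000: f=2.415900 → y ← -0.790000 + 0.15·2.415900 = -0.427615
x=1.150000, y=-0.427615: f=2.857145 → y ← -0.427615 + 0.15·2.857145 = 0.000957
x=1.300000, y=0.000957: f=3.039999 → y ← 0.000957 + 0.15·3.039999 = 0.456957
x=1.450000, y=0.456957: f=2.831191 → y ← 0.456957 + 0.15·2.831191 = 0.881635
x=1.600000, y=0.881635: f=2.262719 → y ← 0.881635 + 0.15·2.262719 = 1.221043
y(1.75) ≈ 1.2210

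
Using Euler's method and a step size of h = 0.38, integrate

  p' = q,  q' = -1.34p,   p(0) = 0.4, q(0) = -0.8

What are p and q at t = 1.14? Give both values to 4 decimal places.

Euler on (p,q): p_{n+1} = p_n + h·p', q_{n+1} = q_n + h·q'.
0.000000: (0.400000, -0.800000); f=(-0.800000, -0.536000) → (0.096000, -1.003680)
0.380000: (0.096000, -1.003680); f=(-1.003680, -0.128640) → (-0.285398, -1.052563)
0.760000: (-0.285398, -1.052563); f=(-1.052563, 0.382434) → (-0.685372, -0.907238)
(p(1.14), q(1.14)) ≈ (-0.6854, -0.9072)

-0.6854, -0.9072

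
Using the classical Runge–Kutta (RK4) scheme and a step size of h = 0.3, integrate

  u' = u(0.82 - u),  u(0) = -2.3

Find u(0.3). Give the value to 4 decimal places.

-11.0674

RK4: k1 = f(x_n, u_n); k2 = f(x_n + h/2, u_n + (h/2)·k1); k3 = f(x_n + h/2, u_n + (h/2)·k2); k4 = f(x_n + h, u_n + h·k3); u_{n+1} = u_n + (h/6)·(k1 + 2k2 + 2k3 + k4).
x=0.000000, u=-2.300000:
  k1 = f(0.000000, -2.300000) = -7.176000
  k2 = f(0.150000, -3.376400) = -14.168725
  k3 = f(0.150000, -4.425309) = -23.212111
  k4 = f(0.300000, -9.263633) = -93.411079
  u ← -2.300000 + (0.3/6)·(k1 + 2k2 + 2k3 + k4) = -11.067438
u(0.3) ≈ -11.0674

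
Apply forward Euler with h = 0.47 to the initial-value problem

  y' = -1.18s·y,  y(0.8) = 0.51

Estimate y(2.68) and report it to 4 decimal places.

Euler: y_{n+1} = y_n + h·f(s_n, y_n).
s=0.800000, y=0.510000: f=-0.481440 → y ← 0.510000 + 0.47·(-0.481440) = 0.283723
s=1.270000, y=0.283723: f=-0.425188 → y ← 0.283723 + 0.47·(-0.425188) = 0.083885
s=1.740000, y=0.083885: f=-0.172233 → y ← 0.083885 + 0.47·(-0.172233) = 0.002936
s=2.210000, y=0.002936: f=-0.007656 → y ← 0.002936 + 0.47·(-0.007656) = -0.000662
y(2.68) ≈ -0.0007

-0.0007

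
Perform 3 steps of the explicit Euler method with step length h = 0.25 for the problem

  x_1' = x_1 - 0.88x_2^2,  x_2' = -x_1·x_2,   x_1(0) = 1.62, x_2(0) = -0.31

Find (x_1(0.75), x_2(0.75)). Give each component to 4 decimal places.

3.1198, -0.0346

Euler on (x_1,x_2): x_1_{n+1} = x_1_n + h·x_1', x_2_{n+1} = x_2_n + h·x_2'.
0.000000: (1.620000, -0.310000); f=(1.535432, 0.502200) → (2.003858, -0.184450)
0.250000: (2.003858, -0.184450); f=(1.973919, 0.369612) → (2.497338, -0.092047)
0.500000: (2.497338, -0.092047); f=(2.489882, 0.229873) → (3.119808, -0.034579)
(x_1(0.75), x_2(0.75)) ≈ (3.1198, -0.0346)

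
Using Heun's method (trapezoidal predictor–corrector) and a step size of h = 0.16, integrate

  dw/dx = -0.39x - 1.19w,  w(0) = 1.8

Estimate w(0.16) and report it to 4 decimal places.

Heun: k1 = f(x_n, w_n); k2 = f(x_n + h, w_n + h·k1); w_{n+1} = w_n + (h/2)·(k1 + k2).
x=0.000000, w=1.800000:
  k1 = f(0.000000, 1.800000) = -2.142000
  k2 = f(0.160000, 1.457280) = -1.796563
  w ← 1.800000 + (0.16/2)·(-2.142000 + (-1.796563)) = 1.484915
w(0.16) ≈ 1.4849

1.4849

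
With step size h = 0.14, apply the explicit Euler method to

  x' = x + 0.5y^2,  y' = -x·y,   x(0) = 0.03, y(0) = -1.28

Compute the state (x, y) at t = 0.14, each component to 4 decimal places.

0.1489, -1.2746

Euler on (x,y): x_{n+1} = x_n + h·x', y_{n+1} = y_n + h·y'.
0.000000: (0.030000, -1.280000); f=(0.849200, 0.038400) → (0.148888, -1.274624)
(x(0.14), y(0.14)) ≈ (0.1489, -1.2746)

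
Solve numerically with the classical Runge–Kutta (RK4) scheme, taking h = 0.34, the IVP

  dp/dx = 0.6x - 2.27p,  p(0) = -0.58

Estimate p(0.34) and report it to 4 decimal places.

-0.2418

RK4: k1 = f(x_n, p_n); k2 = f(x_n + h/2, p_n + (h/2)·k1); k3 = f(x_n + h/2, p_n + (h/2)·k2); k4 = f(x_n + h, p_n + h·k3); p_{n+1} = p_n + (h/6)·(k1 + 2k2 + 2k3 + k4).
x=0.000000, p=-0.580000:
  k1 = f(0.000000, -0.580000) = 1.316600
  k2 = f(0.170000, -0.356178) = 0.910524
  k3 = f(0.170000, -0.425211) = 1.067229
  k4 = f(0.340000, -0.217142) = 0.696913
  p ← -0.580000 + (0.34/6)·(k1 + 2k2 + 2k3 + k4) = -0.241756
p(0.34) ≈ -0.2418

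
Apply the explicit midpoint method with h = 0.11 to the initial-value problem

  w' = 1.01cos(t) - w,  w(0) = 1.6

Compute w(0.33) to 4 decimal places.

Midpoint: k1 = f(t_n, w_n); k2 = f(t_n + h/2, w_n + (h/2)·k1); w_{n+1} = w_n + h·k2.
t=0.000000, w=1.600000:
  k1 = f(0.000000, 1.600000) = -0.590000
  k2 = f(0.055000, 1.567550) = -0.559077
  w ← 1.600000 + 0.11·(-0.559077) = 1.538502
t=0.110000, w=1.538502:
  k1 = f(0.110000, 1.538502) = -0.534606
  k2 = f(0.165000, 1.509098) = -0.512816
  w ← 1.538502 + 0.11·(-0.512816) = 1.482092
t=0.220000, w=1.482092:
  k1 = f(0.220000, 1.482092) = -0.496435
  k2 = f(0.275000, 1.454788) = -0.482738
  w ← 1.482092 + 0.11·(-0.482738) = 1.428991
w(0.33) ≈ 1.4290

1.4290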